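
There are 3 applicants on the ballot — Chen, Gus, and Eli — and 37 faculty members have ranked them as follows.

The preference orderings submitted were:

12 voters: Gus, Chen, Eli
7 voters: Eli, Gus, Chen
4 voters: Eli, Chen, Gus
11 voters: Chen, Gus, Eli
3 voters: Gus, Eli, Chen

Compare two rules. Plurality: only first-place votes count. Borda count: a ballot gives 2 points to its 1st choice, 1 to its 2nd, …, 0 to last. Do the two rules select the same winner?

Yes

Plurality first-place counts: Chen 11, Gus 15, Eli 11 → Gus.
Borda totals: Chen 38, Gus 48, Eli 25 → Gus.
The two rules agree on Gus.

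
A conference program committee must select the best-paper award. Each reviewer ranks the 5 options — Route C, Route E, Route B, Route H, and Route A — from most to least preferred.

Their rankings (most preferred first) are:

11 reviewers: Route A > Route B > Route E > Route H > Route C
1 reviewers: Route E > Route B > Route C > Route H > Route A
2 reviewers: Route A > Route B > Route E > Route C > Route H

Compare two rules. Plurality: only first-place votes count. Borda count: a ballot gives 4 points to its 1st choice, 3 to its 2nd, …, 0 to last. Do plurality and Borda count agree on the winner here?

Yes

Plurality first-place counts: Route C 0, Route E 1, Route B 0, Route H 0, Route A 13 → Route A.
Borda totals: Route C 4, Route E 30, Route B 42, Route H 12, Route A 52 → Route A.
The two rules agree on Route A.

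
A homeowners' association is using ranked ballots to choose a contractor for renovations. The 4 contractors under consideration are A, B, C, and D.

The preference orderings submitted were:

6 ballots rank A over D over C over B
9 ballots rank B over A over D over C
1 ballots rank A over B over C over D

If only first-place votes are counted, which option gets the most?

First-place vote totals:
  A: 7
  B: 9
  C: 0
  D: 0
B has the most first-place votes.

B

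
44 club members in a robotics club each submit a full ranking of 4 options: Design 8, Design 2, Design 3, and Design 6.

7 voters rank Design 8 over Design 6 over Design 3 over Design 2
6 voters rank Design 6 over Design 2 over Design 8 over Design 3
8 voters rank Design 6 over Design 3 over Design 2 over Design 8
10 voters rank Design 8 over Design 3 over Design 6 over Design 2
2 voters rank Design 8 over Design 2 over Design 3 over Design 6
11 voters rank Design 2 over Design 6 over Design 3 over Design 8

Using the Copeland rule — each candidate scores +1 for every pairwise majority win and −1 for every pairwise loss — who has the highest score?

Design 6

Pairwise results:
  Design 8 vs Design 2: Design 2 wins 25–19.
  Design 8 vs Design 3: Design 8 wins 25–19.
  Design 8 vs Design 6: Design 6 wins 25–19.
  Design 2 vs Design 3: Design 3 wins 25–19.
  Design 2 vs Design 6: Design 6 wins 31–13.
  Design 3 vs Design 6: Design 6 wins 32–12.
Copeland scores (wins − losses):
  Design 8: 1 − 2 = -1
  Design 2: 1 − 2 = -1
  Design 3: 1 − 2 = -1
  Design 6: 3 − 0 = 3
Design 6 has the best Copeland score.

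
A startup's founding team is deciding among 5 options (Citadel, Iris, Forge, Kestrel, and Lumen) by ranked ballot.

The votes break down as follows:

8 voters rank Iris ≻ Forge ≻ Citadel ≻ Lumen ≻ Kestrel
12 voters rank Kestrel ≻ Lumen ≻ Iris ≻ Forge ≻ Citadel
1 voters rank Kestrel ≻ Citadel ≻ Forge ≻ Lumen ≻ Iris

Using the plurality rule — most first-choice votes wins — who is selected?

Kestrel

First-place vote totals:
  Citadel: 0
  Iris: 8
  Forge: 0
  Kestrel: 13
  Lumen: 0
Kestrel has the most first-place votes.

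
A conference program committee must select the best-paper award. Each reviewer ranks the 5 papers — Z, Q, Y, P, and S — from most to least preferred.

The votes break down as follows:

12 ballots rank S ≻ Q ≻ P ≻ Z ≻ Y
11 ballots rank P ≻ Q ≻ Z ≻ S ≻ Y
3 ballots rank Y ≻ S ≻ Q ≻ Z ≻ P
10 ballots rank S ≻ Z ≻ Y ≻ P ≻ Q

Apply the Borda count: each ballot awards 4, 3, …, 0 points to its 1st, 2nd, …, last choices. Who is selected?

Borda scores:
  Z: 12·1 + 11·2 + 3·1 + 10·3 = 67
  Q: 12·3 + 11·3 + 3·2 + 10·0 = 75
  Y: 12·0 + 11·0 + 3·4 + 10·2 = 32
  P: 12·2 + 11·4 + 3·0 + 10·1 = 78
  S: 12·4 + 11·1 + 3·3 + 10·4 = 108
S has the highest total.

S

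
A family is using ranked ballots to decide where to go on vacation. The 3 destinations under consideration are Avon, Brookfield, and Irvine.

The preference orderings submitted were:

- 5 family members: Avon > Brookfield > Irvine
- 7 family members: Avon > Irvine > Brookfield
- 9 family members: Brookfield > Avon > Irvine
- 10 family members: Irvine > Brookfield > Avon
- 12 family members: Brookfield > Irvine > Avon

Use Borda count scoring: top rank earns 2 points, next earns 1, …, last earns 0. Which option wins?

Borda scores:
  Avon: 5·2 + 7·2 + 9·1 + 10·0 + 12·0 = 33
  Brookfield: 5·1 + 7·0 + 9·2 + 10·1 + 12·2 = 57
  Irvine: 5·0 + 7·1 + 9·0 + 10·2 + 12·1 = 39
Brookfield has the highest total.

Brookfield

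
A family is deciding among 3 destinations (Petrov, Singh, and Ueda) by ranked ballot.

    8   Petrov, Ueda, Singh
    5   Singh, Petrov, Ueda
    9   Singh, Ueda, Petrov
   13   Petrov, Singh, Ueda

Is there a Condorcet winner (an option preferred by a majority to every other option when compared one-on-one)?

Head-to-head results (35 voters total):
Petrov vs Singh: Petrov wins 21–14.
Petrov vs Ueda: Petrov wins 26–9.
Singh vs Ueda: Singh wins 27–8.
Petrov beats each rival — Singh (21–14), Ueda (26–9) — so Petrov is the Condorcet winner.

Yes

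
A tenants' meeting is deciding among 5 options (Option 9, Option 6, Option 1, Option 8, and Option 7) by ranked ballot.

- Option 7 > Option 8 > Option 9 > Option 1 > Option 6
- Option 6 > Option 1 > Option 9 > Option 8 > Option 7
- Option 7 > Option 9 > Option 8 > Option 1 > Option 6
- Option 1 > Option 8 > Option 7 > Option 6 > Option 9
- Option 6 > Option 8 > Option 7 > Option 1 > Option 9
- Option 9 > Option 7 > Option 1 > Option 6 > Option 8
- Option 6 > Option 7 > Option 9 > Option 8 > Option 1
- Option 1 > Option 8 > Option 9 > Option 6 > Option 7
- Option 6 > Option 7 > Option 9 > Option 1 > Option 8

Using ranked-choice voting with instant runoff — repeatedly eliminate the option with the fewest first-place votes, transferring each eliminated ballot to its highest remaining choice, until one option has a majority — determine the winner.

Round 1: Option 6 4, Option 1 2, Option 7 2, Option 9 1, Option 8 0. Option 8 has the fewest and is eliminated.
Round 2: Option 6 4, Option 1 2, Option 7 2, Option 9 1. Option 9 has the fewest and is eliminated.
Round 3: Option 6 4, Option 7 3, Option 1 2. Option 1 has the fewest and is eliminated.
Round 4: Option 6 5, Option 7 4. Option 6 has a majority.

Option 6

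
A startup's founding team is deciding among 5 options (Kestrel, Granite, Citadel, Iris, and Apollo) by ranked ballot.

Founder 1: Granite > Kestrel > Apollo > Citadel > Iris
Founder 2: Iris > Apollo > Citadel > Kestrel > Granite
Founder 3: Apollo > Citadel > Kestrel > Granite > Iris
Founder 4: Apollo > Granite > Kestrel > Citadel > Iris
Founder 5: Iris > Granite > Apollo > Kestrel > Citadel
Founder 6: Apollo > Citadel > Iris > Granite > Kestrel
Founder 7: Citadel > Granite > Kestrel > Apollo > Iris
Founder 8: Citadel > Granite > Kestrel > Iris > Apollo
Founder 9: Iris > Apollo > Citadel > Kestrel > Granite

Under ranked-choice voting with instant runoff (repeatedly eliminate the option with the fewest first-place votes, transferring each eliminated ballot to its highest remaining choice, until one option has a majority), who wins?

Round 1: Iris 3, Apollo 3, Citadel 2, Granite 1, Kestrel 0. Kestrel has the fewest and is eliminated.
Round 2: Iris 3, Apollo 3, Citadel 2, Granite 1. Granite has the fewest and is eliminated.
Round 3: Apollo 4, Iris 3, Citadel 2. Citadel has the fewest and is eliminated.
Round 4: Apollo 5, Iris 4. Apollo has a majority.

Apollo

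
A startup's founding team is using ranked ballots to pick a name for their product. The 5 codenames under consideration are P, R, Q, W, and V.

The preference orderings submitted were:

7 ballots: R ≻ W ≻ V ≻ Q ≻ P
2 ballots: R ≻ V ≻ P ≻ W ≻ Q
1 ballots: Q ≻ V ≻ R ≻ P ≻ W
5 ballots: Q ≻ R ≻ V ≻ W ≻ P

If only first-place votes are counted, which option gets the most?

R

First-place vote totals:
  P: 0
  R: 9
  Q: 6
  W: 0
  V: 0
R has the most first-place votes.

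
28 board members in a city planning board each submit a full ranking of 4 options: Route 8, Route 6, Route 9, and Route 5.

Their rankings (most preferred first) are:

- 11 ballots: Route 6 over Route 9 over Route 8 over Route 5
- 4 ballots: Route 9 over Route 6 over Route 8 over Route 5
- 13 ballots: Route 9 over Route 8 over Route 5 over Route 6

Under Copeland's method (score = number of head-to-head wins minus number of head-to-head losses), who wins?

Pairwise results:
  Route 8 vs Route 6: Route 6 wins 15–13.
  Route 8 vs Route 9: Route 9 wins 28–0.
  Route 8 vs Route 5: Route 8 wins 28–0.
  Route 6 vs Route 9: Route 9 wins 17–11.
  Route 6 vs Route 5: Route 6 wins 15–13.
  Route 9 vs Route 5: Route 9 wins 28–0.
Copeland scores (wins − losses):
  Route 8: 1 − 2 = -1
  Route 6: 2 − 1 = 1
  Route 9: 3 − 0 = 3
  Route 5: 0 − 3 = -3
Route 9 has the best Copeland score.

Route 9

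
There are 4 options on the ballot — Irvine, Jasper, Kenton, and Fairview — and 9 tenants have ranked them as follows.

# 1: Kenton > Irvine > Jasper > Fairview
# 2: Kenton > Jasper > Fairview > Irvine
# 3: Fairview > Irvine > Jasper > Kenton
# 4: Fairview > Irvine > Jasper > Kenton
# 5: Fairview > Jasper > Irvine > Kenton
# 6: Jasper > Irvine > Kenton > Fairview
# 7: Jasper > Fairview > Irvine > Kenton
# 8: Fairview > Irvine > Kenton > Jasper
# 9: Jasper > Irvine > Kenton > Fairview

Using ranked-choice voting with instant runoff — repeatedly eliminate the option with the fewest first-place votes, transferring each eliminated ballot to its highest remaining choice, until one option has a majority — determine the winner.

Round 1: Fairview 4, Jasper 3, Kenton 2, Irvine 0. Irvine has the fewest and is eliminated.
Round 2: Fairview 4, Jasper 3, Kenton 2. Kenton has the fewest and is eliminated.
Round 3: Jasper 5, Fairview 4. Jasper has a majority.

Jasper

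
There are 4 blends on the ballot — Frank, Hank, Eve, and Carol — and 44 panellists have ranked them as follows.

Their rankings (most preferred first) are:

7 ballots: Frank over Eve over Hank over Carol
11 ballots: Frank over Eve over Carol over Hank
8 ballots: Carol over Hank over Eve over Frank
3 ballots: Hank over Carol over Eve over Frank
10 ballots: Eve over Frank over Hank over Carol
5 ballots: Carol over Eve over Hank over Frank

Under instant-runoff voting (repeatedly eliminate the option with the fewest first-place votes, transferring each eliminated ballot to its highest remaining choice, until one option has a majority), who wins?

Round 1: Frank 18, Carol 13, Eve 10, Hank 3. Hank has the fewest and is eliminated.
Round 2: Frank 18, Carol 16, Eve 10. Eve has the fewest and is eliminated.
Round 3: Frank 28, Carol 16. Frank has a majority.

Frank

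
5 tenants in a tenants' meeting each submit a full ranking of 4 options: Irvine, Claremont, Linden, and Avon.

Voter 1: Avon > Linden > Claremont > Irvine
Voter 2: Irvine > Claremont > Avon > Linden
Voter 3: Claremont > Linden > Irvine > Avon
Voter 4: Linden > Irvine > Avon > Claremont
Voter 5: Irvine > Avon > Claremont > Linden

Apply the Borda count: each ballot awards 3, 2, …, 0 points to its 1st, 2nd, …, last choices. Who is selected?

Borda scores:
  Irvine: 0 + 3 + 1 + 2 + 3 = 9
  Claremont: 1 + 2 + 3 + 0 + 1 = 7
  Linden: 2 + 0 + 2 + 3 + 0 = 7
  Avon: 3 + 1 + 0 + 1 + 2 = 7
Irvine has the highest total.

Irvine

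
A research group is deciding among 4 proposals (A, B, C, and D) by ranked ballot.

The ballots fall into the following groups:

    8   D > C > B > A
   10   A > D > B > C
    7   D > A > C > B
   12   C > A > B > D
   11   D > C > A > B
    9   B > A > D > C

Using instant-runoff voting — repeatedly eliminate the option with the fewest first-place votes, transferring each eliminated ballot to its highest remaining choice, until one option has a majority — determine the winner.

Round 1: D 26, C 12, A 10, B 9. B has the fewest and is eliminated.
Round 2: D 26, A 19, C 12. C has the fewest and is eliminated.
Round 3: A 31, D 26. A has a majority.

A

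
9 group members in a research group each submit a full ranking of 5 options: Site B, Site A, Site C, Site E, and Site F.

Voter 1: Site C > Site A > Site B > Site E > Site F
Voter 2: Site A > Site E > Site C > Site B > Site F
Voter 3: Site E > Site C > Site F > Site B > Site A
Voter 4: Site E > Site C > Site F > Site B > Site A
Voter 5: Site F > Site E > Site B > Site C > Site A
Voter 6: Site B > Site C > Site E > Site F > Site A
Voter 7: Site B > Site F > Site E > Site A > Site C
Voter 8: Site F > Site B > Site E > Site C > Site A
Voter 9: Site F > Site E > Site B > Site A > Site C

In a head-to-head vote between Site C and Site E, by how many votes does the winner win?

5

Ballots ranking Site C above Site E: 2.
Ballots ranking Site E above Site C: 7.
Site E wins 7–2, a margin of 5.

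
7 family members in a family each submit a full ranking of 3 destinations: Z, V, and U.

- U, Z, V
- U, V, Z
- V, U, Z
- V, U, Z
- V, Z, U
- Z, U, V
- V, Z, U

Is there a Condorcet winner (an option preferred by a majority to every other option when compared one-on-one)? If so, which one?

V

Head-to-head results (7 voters total):
Z vs V: V wins 5–2.
Z vs U: U wins 4–3.
V vs U: V wins 4–3.
V beats each rival — Z (5–2), U (4–3) — so V is the Condorcet winner.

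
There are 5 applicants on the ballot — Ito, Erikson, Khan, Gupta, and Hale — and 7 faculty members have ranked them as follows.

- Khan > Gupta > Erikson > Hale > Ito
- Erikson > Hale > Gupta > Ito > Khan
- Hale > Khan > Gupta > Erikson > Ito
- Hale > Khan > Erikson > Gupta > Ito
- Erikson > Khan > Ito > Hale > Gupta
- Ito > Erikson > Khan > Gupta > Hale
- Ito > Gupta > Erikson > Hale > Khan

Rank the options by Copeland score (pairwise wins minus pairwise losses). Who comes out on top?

Erikson

Pairwise results:
  Ito vs Erikson: Erikson wins 5–2.
  Ito vs Khan: Khan wins 4–3.
  Ito vs Gupta: Gupta wins 4–3.
  Ito vs Hale: Hale wins 4–3.
  Erikson vs Khan: Erikson wins 4–3.
  Erikson vs Gupta: Erikson wins 4–3.
  Erikson vs Hale: Erikson wins 5–2.
  Khan vs Gupta: Khan wins 5–2.
  Khan vs Hale: Hale wins 4–3.
  Gupta vs Hale: Hale wins 4–3.
Copeland scores (wins − losses):
  Ito: 0 − 4 = -4
  Erikson: 4 − 0 = 4
  Khan: 2 − 2 = 0
  Gupta: 1 − 3 = -2
  Hale: 3 − 1 = 2
Erikson has the best Copeland score.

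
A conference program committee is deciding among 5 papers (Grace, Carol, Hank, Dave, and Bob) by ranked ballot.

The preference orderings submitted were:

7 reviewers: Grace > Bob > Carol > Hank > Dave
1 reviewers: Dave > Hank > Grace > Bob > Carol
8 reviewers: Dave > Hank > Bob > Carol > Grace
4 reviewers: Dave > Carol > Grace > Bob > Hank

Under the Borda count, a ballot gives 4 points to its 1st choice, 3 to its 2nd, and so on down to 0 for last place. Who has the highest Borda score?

Borda scores:
  Grace: 7·4 + 2 + 8·0 + 4·2 = 38
  Carol: 7·2 + 0 + 8·1 + 4·3 = 34
  Hank: 7·1 + 3 + 8·3 + 4·0 = 34
  Dave: 7·0 + 4 + 8·4 + 4·4 = 52
  Bob: 7·3 + 1 + 8·2 + 4·1 = 42
Dave has the highest total.

Dave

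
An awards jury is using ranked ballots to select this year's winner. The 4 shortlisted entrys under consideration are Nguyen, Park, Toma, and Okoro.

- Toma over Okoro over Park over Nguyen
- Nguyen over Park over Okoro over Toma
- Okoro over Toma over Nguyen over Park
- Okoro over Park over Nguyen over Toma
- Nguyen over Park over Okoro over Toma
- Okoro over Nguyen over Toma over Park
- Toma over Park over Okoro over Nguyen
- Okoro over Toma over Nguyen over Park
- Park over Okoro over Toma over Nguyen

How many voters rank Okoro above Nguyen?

Ballots ranking Okoro above Nguyen: 7.
Ballots ranking Nguyen above Okoro: 2.
So 7 of 9 voters prefer Okoro to Nguyen.

7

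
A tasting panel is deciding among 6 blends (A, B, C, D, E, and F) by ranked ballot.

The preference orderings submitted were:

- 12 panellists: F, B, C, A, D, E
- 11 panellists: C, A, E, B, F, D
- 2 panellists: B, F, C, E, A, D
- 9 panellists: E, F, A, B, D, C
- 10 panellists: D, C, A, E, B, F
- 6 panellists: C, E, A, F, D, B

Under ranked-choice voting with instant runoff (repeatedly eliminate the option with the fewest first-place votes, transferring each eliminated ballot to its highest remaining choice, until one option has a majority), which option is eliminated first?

Round 1: C 17, F 12, D 10, E 9, B 2, A 0. A has the fewest and is eliminated.
Round 2: C 17, F 12, D 10, E 9, B 2. B has the fewest and is eliminated.
Round 3: C 17, F 14, D 10, E 9. E has the fewest and is eliminated.
Round 4: F 23, C 17, D 10. D has the fewest and is eliminated.
Round 5: C 27, F 23. C has a majority.

A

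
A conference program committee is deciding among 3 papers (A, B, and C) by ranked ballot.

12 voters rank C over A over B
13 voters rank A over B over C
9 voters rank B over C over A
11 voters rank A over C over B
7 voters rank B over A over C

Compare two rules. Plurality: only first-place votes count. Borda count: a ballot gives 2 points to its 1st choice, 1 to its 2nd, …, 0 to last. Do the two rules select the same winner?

Plurality first-place counts: A 24, B 16, C 12 → A.
Borda totals: A 67, B 45, C 44 → A.
The two rules agree on A.

Yes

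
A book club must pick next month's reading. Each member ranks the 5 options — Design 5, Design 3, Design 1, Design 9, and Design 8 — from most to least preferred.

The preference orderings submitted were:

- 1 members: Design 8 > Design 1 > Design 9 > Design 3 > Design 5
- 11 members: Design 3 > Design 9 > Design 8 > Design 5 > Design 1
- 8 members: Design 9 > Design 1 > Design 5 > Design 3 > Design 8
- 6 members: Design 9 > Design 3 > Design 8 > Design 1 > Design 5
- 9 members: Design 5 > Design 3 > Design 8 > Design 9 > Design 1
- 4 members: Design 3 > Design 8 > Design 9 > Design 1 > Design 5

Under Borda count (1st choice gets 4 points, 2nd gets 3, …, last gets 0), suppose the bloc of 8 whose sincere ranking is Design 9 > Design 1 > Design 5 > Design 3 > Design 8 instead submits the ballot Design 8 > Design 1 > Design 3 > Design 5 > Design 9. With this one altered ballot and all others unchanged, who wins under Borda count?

Borda totals with the altered ballot: Design 5 55, Design 3 122, Design 1 37, Design 9 76, Design 8 100.
The winner is unchanged: still Design 3.

Design 3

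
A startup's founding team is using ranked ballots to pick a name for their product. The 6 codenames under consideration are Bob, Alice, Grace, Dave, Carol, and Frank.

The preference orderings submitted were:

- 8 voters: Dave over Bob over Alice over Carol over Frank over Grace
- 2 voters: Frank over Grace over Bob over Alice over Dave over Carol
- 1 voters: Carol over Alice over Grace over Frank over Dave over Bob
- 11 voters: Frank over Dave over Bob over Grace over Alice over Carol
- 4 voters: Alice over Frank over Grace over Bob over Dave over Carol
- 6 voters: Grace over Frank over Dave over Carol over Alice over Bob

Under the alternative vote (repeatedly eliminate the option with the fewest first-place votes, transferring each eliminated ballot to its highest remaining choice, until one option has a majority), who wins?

Round 1: Frank 13, Dave 8, Grace 6, Alice 4, Carol 1, Bob 0. Bob has the fewest and is eliminated.
Round 2: Frank 13, Dave 8, Grace 6, Alice 4, Carol 1. Carol has the fewest and is eliminated.
Round 3: Frank 13, Dave 8, Grace 6, Alice 5. Alice has the fewest and is eliminated.
Round 4: Frank 17, Dave 8, Grace 7. Frank has a majority.

Frank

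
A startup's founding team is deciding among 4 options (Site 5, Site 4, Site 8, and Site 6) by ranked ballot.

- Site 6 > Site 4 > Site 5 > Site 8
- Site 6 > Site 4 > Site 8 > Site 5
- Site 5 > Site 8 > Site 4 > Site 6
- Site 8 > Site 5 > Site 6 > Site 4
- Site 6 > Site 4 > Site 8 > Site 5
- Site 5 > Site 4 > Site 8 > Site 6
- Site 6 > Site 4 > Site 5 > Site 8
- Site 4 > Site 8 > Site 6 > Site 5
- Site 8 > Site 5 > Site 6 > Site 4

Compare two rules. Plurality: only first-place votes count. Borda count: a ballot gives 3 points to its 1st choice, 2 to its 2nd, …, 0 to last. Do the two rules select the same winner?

Plurality first-place counts: Site 5 2, Site 4 1, Site 8 2, Site 6 4 → Site 6.
Borda totals: Site 5 12, Site 4 14, Site 8 13, Site 6 15 → Site 6.
The two rules agree on Site 6.

Yes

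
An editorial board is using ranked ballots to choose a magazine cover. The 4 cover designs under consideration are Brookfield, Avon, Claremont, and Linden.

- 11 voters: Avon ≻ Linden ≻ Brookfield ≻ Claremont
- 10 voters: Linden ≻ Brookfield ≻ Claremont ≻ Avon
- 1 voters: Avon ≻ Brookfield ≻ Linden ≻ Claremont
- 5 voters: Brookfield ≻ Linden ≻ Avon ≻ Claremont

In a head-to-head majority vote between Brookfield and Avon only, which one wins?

Brookfield

Ballots ranking Brookfield above Avon: 10+5 = 15.
Ballots ranking Avon above Brookfield: 11+1 = 12.
Brookfield wins the head-to-head, 15–12.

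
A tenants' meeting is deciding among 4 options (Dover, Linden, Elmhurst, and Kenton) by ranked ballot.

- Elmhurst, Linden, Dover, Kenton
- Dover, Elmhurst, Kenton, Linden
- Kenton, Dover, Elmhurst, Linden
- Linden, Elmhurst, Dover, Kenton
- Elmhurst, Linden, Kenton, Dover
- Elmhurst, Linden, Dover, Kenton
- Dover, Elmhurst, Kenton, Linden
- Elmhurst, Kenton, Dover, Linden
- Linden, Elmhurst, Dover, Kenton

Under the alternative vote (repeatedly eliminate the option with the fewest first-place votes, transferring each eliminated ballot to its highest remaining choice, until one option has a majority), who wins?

Round 1: Elmhurst 4, Dover 2, Linden 2, Kenton 1. Kenton has the fewest and is eliminated.
Round 2: Elmhurst 4, Dover 3, Linden 2. Linden has the fewest and is eliminated.
Round 3: Elmhurst 6, Dover 3. Elmhurst has a majority.

Elmhurst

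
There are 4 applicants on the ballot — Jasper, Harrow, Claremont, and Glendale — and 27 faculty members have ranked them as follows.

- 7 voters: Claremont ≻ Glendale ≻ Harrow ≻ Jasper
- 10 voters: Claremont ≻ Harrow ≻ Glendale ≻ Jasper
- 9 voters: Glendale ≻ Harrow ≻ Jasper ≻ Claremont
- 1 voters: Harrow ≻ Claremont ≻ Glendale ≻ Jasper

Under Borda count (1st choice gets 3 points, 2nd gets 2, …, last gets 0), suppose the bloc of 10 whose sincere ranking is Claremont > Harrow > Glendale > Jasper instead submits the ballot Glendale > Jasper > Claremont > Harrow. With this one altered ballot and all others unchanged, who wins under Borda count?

Glendale

Borda totals with the altered ballot: Jasper 29, Harrow 28, Claremont 33, Glendale 72.
The switch changes the winner from Claremont to Glendale.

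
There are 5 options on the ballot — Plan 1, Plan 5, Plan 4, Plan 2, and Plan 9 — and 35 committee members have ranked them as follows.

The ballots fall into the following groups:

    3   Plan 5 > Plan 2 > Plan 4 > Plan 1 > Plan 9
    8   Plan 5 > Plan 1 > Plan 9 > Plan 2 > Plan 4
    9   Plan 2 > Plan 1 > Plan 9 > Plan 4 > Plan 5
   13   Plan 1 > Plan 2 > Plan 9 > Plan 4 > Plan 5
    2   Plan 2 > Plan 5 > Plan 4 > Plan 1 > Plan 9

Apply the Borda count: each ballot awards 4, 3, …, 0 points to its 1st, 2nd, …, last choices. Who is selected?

Plan 1

Borda scores:
  Plan 1: 3·1 + 8·3 + 9·3 + 13·4 + 2·1 = 108
  Plan 5: 3·4 + 8·4 + 9·0 + 13·0 + 2·3 = 50
  Plan 4: 3·2 + 8·0 + 9·1 + 13·1 + 2·2 = 32
  Plan 2: 3·3 + 8·1 + 9·4 + 13·3 + 2·4 = 100
  Plan 9: 3·0 + 8·2 + 9·2 + 13·2 + 2·0 = 60
Plan 1 has the highest total.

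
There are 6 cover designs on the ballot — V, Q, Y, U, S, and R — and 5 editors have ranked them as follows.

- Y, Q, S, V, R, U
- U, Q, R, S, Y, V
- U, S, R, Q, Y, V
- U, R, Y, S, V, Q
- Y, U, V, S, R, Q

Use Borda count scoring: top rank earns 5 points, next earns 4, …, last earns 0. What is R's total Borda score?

Borda scores:
  V: 2 + 0 + 0 + 1 + 3 = 6
  Q: 4 + 4 + 2 + 0 + 0 = 10
  Y: 5 + 1 + 1 + 3 + 5 = 15
  U: 0 + 5 + 5 + 5 + 4 = 19
  S: 3 + 2 + 4 + 2 + 2 = 13
  R: 1 + 3 + 3 + 4 + 1 = 12

12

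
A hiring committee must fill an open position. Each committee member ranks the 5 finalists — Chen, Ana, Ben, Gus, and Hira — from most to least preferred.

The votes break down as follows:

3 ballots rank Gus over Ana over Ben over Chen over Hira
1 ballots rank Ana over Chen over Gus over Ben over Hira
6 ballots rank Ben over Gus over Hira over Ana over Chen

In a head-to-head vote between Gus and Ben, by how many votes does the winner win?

Ballots ranking Gus above Ben: 3+1 = 4.
Ballots ranking Ben above Gus: 6.
Ben wins 6–4, a margin of 2.

2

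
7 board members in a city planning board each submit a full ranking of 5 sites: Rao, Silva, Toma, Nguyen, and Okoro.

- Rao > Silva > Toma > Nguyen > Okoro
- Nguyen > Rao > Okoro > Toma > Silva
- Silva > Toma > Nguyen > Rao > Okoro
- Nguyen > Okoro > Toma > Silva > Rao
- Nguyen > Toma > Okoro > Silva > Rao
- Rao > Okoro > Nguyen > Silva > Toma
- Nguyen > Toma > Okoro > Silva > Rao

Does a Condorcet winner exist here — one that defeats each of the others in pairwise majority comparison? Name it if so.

Nguyen

Head-to-head results (7 voters total):
Rao vs Silva: Silva wins 4–3.
Rao vs Toma: Toma wins 4–3.
Rao vs Nguyen: Nguyen wins 5–2.
Rao vs Okoro: Rao wins 4–3.
Silva vs Toma: Toma wins 4–3.
Silva vs Nguyen: Nguyen wins 5–2.
Silva vs Okoro: Okoro wins 5–2.
Toma vs Nguyen: Nguyen wins 5–2.
Toma vs Okoro: Toma wins 4–3.
Nguyen vs Okoro: Nguyen wins 6–1.
Nguyen beats each rival — Rao (5–2), Silva (5–2), Toma (5–2), Okoro (6–1) — so Nguyen is the Condorcet winner.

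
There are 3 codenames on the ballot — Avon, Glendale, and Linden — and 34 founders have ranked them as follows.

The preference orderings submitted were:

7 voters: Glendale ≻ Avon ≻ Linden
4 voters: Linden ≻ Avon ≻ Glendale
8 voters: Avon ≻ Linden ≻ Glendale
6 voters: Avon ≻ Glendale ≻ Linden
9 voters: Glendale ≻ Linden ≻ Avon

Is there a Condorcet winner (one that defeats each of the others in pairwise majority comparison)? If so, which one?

Head-to-head results (34 voters total):
Avon vs Glendale: Avon wins 18–16.
Avon vs Linden: Avon wins 21–13.
Glendale vs Linden: Glendale wins 22–12.
Avon beats each rival — Glendale (18–16), Linden (21–13) — so Avon is the Condorcet winner.

Avon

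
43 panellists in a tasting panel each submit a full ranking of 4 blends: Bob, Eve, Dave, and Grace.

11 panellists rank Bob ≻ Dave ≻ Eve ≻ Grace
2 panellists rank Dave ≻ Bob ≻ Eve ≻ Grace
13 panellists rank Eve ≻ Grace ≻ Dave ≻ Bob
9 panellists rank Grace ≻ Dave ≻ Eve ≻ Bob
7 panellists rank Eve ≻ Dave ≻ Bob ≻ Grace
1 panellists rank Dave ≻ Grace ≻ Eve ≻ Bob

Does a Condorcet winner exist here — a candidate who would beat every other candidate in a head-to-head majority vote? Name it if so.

None — there is no Condorcet winner

Head-to-head results (43 voters total):
Bob vs Eve: Eve wins 30–13.
Bob vs Dave: Dave wins 32–11.
Bob vs Grace: Grace wins 23–20.
Eve vs Dave: Dave wins 23–20.
Eve vs Grace: Eve wins 33–10.
Dave vs Grace: Grace wins 22–21.
No candidate beats all others: Eve beats Grace beats Dave beats Eve, a majority cycle.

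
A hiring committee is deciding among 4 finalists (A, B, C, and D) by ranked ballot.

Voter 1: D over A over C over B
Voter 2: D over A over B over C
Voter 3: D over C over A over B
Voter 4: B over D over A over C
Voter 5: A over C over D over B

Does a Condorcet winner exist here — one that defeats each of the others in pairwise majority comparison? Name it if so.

D

Head-to-head results (5 voters total):
A vs B: A wins 4–1.
A vs C: A wins 4–1.
A vs D: D wins 4–1.
B vs C: C wins 3–2.
B vs D: D wins 4–1.
C vs D: D wins 4–1.
D beats each rival — A (4–1), B (4–1), C (4–1) — so D is the Condorcet winner.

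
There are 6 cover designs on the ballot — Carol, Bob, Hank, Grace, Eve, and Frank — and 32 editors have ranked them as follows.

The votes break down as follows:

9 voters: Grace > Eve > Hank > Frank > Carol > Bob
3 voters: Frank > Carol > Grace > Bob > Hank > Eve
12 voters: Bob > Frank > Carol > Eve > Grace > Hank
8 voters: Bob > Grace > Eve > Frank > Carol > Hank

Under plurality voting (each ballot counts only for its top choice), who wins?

First-place vote totals:
  Carol: 0
  Bob: 20
  Hank: 0
  Grace: 9
  Eve: 0
  Frank: 3
Bob has the most first-place votes.

Bob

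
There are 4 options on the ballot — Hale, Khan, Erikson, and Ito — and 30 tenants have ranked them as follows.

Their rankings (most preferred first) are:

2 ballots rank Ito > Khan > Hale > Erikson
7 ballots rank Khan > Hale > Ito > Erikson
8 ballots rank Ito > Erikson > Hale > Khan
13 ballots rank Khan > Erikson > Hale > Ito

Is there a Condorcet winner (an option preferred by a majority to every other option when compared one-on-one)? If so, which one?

Khan

Head-to-head results (30 voters total):
Hale vs Khan: Khan wins 22–8.
Hale vs Erikson: Erikson wins 21–9.
Hale vs Ito: Hale wins 20–10.
Khan vs Erikson: Khan wins 22–8.
Khan vs Ito: Khan wins 20–10.
Erikson vs Ito: Ito wins 17–13.
Khan beats each rival — Hale (22–8), Erikson (22–8), Ito (20–10) — so Khan is the Condorcet winner.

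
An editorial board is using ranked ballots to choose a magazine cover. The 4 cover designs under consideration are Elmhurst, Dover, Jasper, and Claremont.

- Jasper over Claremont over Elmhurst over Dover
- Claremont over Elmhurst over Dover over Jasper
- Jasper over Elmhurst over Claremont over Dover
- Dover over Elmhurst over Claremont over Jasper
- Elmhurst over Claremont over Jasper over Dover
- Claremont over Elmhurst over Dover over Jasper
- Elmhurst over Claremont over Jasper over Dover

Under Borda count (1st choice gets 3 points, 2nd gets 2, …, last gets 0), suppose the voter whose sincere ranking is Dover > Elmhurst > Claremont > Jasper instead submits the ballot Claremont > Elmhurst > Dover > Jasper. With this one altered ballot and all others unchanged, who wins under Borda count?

Claremont

Borda totals with the altered ballot: Elmhurst 15, Dover 3, Jasper 8, Claremont 16.
The switch changes the winner from Elmhurst to Claremont.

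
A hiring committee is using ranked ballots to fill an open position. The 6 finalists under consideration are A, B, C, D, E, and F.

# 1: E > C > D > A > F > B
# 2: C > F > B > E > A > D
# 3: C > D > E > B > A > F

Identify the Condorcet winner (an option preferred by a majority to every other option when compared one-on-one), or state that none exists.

C

Head-to-head results (3 voters total):
A vs B: B wins 2–1.
A vs C: C wins 3–0.
A vs D: D wins 2–1.
A vs E: E wins 3–0.
A vs F: A wins 2–1.
B vs C: C wins 3–0.
B vs D: D wins 2–1.
B vs E: E wins 2–1.
B vs F: F wins 2–1.
C vs D: C wins 3–0.
C vs E: C wins 2–1.
C vs F: C wins 3–0.
D vs E: E wins 2–1.
D vs F: D wins 2–1.
E vs F: E wins 2–1.
C beats each rival — A (3–0), B (3–0), D (3–0), E (2–1), F (3–0) — so C is the Condorcet winner.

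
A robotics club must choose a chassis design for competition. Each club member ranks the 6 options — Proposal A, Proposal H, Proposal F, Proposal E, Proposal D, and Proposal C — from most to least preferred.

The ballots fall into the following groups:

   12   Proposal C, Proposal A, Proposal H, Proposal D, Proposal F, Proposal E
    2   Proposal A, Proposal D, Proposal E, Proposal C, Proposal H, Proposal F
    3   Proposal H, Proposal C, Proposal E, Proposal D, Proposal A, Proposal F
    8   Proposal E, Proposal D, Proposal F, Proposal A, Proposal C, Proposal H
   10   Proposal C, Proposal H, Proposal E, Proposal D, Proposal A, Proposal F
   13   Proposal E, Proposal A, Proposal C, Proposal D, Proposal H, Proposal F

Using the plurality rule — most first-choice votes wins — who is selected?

Proposal C

First-place vote totals:
  Proposal A: 2
  Proposal H: 3
  Proposal F: 0
  Proposal E: 21
  Proposal D: 0
  Proposal C: 22
Proposal C has the most first-place votes.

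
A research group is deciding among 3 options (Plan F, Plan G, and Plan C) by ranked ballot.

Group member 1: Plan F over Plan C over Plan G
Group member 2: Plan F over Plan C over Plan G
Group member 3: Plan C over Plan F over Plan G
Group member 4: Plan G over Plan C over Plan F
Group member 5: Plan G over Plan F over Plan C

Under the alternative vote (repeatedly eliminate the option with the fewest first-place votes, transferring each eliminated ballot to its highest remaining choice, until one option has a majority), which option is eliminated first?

Plan C

Round 1: Plan F 2, Plan G 2, Plan C 1. Plan C has the fewest and is eliminated.
Round 2: Plan F 3, Plan G 2. Plan F has a majority.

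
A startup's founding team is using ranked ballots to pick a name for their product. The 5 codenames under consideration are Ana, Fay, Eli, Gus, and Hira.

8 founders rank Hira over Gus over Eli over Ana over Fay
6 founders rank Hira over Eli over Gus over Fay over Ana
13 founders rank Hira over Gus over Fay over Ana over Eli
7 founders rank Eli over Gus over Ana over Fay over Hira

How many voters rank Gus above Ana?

Ballots ranking Gus above Ana: 8+6+13+7 = 34.
Ballots ranking Ana above Gus: 0.
So 34 of 34 voters prefer Gus to Ana.

34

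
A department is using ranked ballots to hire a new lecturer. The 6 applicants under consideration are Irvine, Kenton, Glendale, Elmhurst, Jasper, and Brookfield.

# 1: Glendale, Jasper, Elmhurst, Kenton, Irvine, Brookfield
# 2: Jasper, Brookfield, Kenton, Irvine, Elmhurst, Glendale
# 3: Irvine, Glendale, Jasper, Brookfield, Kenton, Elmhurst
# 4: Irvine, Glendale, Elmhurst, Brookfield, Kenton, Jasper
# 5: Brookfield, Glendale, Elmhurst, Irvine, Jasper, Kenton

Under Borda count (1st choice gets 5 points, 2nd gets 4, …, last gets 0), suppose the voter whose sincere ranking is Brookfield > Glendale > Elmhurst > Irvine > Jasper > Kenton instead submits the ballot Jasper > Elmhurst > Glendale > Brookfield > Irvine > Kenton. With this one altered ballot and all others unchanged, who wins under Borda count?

Jasper

Borda totals with the altered ballot: Irvine 14, Kenton 7, Glendale 16, Elmhurst 11, Jasper 17, Brookfield 10.
The switch changes the winner from Glendale to Jasper.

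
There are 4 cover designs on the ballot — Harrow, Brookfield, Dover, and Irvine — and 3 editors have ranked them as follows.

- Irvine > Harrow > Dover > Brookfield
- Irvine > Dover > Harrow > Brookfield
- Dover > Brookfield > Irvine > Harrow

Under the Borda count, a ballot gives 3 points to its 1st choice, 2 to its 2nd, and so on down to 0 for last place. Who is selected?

Irvine

Borda scores:
  Harrow: 2 + 1 + 0 = 3
  Brookfield: 0 + 0 + 2 = 2
  Dover: 1 + 2 + 3 = 6
  Irvine: 3 + 3 + 1 = 7
Irvine has the highest total.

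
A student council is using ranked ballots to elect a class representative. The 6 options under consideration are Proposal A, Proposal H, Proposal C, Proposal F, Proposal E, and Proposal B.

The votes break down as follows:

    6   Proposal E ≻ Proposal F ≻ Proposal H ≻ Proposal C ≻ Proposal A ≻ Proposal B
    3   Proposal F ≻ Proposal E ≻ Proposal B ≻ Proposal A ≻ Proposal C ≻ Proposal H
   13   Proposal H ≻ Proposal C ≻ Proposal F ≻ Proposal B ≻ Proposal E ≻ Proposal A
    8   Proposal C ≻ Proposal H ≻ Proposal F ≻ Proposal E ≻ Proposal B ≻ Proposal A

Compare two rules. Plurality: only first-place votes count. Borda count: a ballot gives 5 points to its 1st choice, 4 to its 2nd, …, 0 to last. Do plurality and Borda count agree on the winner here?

Yes

Plurality first-place counts: Proposal A 0, Proposal H 13, Proposal C 8, Proposal F 3, Proposal E 6, Proposal B 0 → Proposal H.
Borda totals: Proposal A 12, Proposal H 115, Proposal C 107, Proposal F 102, Proposal E 71, Proposal B 43 → Proposal H.
The two rules agree on Proposal H.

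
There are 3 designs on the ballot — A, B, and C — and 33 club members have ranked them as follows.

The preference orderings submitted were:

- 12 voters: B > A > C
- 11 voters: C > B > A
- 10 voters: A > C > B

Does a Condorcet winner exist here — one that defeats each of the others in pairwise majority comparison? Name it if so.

There is no Condorcet winner

Head-to-head results (33 voters total):
A vs B: B wins 23–10.
A vs C: A wins 22–11.
B vs C: C wins 21–12.
No candidate beats all others: A beats C beats B beats A, a majority cycle.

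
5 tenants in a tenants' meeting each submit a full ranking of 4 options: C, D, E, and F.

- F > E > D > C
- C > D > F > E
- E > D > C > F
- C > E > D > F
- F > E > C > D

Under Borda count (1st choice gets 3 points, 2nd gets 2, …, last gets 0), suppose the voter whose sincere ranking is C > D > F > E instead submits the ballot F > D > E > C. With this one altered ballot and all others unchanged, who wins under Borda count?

E

Borda totals with the altered ballot: C 5, D 6, E 10, F 9.
The winner is unchanged: still E.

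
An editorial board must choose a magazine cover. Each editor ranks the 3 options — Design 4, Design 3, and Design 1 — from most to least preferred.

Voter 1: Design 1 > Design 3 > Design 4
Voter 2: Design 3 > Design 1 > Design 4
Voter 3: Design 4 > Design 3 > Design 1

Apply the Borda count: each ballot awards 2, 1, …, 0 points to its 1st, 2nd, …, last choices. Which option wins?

Borda scores:
  Design 4: 0 + 0 + 2 = 2
  Design 3: 1 + 2 + 1 = 4
  Design 1: 2 + 1 + 0 = 3
Design 3 has the highest total.

Design 3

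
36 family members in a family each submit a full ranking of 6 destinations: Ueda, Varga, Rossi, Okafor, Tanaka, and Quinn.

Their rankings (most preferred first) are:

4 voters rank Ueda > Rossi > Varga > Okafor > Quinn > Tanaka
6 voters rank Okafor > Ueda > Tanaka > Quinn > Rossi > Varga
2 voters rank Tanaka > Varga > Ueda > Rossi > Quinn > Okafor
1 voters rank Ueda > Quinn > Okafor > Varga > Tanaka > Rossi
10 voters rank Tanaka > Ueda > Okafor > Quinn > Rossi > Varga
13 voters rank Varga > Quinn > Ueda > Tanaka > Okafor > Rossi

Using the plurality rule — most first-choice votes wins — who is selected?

First-place vote totals:
  Ueda: 5
  Varga: 13
  Rossi: 0
  Okafor: 6
  Tanaka: 12
  Quinn: 0
Varga has the most first-place votes.

Varga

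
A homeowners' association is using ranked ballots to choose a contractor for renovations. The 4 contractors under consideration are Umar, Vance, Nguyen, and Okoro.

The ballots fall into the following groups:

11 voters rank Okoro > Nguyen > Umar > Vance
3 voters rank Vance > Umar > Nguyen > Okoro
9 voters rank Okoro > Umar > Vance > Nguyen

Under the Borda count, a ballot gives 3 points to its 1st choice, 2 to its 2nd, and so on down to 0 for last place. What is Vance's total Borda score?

Borda scores:
  Umar: 11·1 + 3·2 + 9·2 = 35
  Vance: 11·0 + 3·3 + 9·1 = 18
  Nguyen: 11·2 + 3·1 + 9·0 = 25
  Okoro: 11·3 + 3·0 + 9·3 = 60

18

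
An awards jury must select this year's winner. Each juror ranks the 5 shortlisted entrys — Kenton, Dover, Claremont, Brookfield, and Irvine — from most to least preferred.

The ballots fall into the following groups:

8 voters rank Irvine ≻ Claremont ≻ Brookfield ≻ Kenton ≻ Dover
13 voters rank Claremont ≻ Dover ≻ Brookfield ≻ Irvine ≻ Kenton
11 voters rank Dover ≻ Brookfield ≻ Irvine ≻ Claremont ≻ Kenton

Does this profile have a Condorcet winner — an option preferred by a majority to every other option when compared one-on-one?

Head-to-head results (32 voters total):
Kenton vs Dover: Dover wins 24–8.
Kenton vs Claremont: Claremont wins 32–0.
Kenton vs Brookfield: Brookfield wins 32–0.
Kenton vs Irvine: Irvine wins 32–0.
Dover vs Claremont: Claremont wins 21–11.
Dover vs Brookfield: Dover wins 24–8.
Dover vs Irvine: Dover wins 24–8.
Claremont vs Brookfield: Claremont wins 21–11.
Claremont vs Irvine: Irvine wins 19–13.
Brookfield vs Irvine: Brookfield wins 24–8.
No candidate beats all others: Dover beats Irvine beats Claremont beats Dover, a majority cycle.

No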